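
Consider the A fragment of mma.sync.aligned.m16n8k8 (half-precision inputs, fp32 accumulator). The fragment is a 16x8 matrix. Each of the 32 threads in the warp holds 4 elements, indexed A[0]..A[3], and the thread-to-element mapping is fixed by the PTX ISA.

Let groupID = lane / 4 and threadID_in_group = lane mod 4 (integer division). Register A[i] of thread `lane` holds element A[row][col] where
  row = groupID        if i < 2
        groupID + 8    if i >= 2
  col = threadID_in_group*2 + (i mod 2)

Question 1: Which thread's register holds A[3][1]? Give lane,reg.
12,1

r: 3->gid=3,r8=0  c: 1->tid=0,i&1=1
L=3*4+0=12  i=0*2+1=1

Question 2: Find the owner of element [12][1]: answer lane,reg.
16,3

r=12→G=4,rhi=1  c=1→T=0,p=1
L=4*4+0=16  i=1*2+1=3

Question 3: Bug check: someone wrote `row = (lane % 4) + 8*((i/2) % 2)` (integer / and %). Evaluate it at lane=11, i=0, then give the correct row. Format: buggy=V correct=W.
buggy=3 correct=2

`(lane % 4) + 8*((i/2) % 2)`[11,0]→3
lane 11: G=2 (11/4), T=3 (11%4)
i=0: r=2+0=2, c=3*2+0=6
row: 3 vs 2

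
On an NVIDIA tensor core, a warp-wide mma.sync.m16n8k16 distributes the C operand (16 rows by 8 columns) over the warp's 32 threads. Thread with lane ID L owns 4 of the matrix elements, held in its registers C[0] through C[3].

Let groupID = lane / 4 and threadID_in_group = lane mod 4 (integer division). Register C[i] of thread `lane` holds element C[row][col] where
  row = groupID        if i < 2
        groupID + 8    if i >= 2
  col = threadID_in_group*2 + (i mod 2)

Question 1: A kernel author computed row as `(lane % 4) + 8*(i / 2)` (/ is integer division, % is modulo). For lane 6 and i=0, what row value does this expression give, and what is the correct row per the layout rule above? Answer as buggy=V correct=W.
buggy=2 correct=1

`(lane % 4) + 8*(i / 2)`[6,0]→2
lane 6: G=1 (6/4), T=2 (6%4)
i=0: r=1+0=1, c=2*2+0=4
row: 2 vs 1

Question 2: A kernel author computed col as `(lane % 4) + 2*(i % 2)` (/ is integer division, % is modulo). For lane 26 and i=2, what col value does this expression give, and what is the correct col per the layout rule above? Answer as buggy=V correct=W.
buggy=2 correct=4

`(lane % 4) + 2*(i % 2)`[26,2]=>2
26: grp=6,tig=2
[2] (6+8,2*2+0) = (14,4)
col: 2 vs 4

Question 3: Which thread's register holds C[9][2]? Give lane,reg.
r=9⇒gr=1,Rb=1  c=2⇒th=1,odd=0
L=1*4+1=5  i=1*2+0=2

5,2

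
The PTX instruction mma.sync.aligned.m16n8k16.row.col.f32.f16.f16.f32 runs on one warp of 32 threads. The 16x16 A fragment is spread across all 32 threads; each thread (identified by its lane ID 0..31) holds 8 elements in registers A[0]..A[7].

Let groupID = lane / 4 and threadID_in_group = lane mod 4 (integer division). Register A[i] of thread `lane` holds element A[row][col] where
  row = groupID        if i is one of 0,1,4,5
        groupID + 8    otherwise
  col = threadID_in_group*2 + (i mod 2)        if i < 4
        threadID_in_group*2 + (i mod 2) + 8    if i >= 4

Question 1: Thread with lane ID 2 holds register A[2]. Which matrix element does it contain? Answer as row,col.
8,4

2: G=0,T=2
[2] (0+8,2*2+0+0) = (8,4)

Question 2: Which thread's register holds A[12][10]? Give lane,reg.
17,6

r=12->g=4,rb=1  c=10->cb=1,t=1,b0=0
L=4*4+1=17  i=1*4+1*2+0=6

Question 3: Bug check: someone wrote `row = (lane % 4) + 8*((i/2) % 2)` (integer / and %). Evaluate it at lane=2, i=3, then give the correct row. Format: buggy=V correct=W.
buggy=10 correct=8

`(lane % 4) + 8*((i/2) % 2)`[2,3]=>10
lane 2: grp=0 (2/4), tig=2 (2%4)
i=3: r=0+8=8, c=2*2+1+0=5
row: 10 vs 8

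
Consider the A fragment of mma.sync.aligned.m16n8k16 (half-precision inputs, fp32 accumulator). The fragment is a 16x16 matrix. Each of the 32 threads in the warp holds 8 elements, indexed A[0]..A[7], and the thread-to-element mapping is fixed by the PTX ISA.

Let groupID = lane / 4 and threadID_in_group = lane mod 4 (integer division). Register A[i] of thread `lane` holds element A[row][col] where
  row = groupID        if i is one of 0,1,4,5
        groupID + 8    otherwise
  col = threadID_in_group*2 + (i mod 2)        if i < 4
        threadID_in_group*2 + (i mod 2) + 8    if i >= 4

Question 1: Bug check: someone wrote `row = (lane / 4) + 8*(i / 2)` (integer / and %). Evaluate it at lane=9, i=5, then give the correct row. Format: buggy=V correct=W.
buggy=18 correct=2

`(lane / 4) + 8*(i / 2)`[9,5]->18
lane 9->9/4=2, 9 mod 4=1
i=5  r:2+0->2  c:2·1+1+8->11
row: 18 vs 2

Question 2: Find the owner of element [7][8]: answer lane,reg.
r=7→G=7,rhi=0  c=8→chi=1,T=0,p=0
L=7*4+0=28  i=1*4+0*2+0=4

28,4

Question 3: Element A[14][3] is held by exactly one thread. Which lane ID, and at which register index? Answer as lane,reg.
25,3

r=14→G=6,rhi=1  c=3→chi=0,T=1,p=1
L=6*4+1=25  i=0*4+1*2+1=3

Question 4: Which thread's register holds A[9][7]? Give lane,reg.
7,3

r=9→G=1,rhi=1  c=7→chi=0,T=3,p=1
L=1*4+3=7  i=0*4+1*2+1=3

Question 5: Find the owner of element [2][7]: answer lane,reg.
11,1

r=2⇒gr=2,Rb=0  c=7⇒Cb=0,th=3,odd=1
L=2*4+3=11  i=0*4+0*2+1=1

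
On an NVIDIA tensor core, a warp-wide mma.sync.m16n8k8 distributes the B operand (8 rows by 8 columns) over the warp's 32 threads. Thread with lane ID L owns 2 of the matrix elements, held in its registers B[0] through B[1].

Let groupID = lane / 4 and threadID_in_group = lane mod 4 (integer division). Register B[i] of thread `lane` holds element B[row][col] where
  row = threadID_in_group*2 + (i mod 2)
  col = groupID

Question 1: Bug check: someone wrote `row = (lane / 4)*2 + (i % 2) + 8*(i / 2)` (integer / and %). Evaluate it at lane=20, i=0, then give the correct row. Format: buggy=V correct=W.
buggy=10 correct=0

`(lane / 4)*2 + (i % 2) + 8*(i / 2)`[20,0]⇒10
L=20⇒gr=20>>2=5, th=20&3=0
[0]⇒row 0·2+0=0  col gr=5
row: 10 vs 0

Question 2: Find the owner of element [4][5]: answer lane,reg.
22,0

c=5->g=5  r=4->t=2,b0=0
L=5*4+2=22  i=0=0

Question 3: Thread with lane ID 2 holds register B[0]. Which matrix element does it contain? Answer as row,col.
4,0

L=2->gid=2>>2=0, tid=2&3=2
[0]->row 2·2+0=4  col gid=0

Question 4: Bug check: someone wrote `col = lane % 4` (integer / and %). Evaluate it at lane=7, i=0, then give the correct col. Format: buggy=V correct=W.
`lane % 4`[7,0]⇒3
L=7⇒gr=7>>2=1, th=7&3=3
[0]⇒row 3·2+0=6  col gr=1
col: 3 vs 1

buggy=3 correct=1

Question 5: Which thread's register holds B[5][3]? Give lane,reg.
c=3⇒gr=3  r=5⇒th=2,odd=1
L=3*4+2=14  i=1=1

14,1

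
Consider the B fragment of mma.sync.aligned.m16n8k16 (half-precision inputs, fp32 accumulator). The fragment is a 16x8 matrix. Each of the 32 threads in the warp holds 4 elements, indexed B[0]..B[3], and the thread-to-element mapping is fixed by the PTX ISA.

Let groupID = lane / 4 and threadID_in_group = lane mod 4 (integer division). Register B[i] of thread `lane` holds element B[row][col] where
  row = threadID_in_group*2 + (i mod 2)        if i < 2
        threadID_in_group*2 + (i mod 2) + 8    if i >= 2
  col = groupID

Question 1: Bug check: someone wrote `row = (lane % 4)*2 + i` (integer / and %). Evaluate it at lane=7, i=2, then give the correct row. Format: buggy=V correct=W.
`(lane % 4)*2 + i`[7,2]->8
lane 7: gid=1 (7/4), tid=3 (7%4)
i=2: r=3*2+0+8=14, c=gid=1
row: 8 vs 14

buggy=8 correct=14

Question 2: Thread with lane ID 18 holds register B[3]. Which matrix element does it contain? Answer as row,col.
lane 18: gr=4 (18/4), th=2 (18%4)
i=3: r=2*2+1+8=13, c=gr=4

13,4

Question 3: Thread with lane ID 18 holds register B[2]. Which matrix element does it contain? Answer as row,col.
12,4

18: gr=4,th=2
[2] (2*2+0+8,4) = (12,4)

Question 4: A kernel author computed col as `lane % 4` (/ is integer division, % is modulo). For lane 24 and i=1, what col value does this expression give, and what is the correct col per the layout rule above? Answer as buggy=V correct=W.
`lane % 4`[24,1]->0
lane 24->24/4=6, 24 mod 4=0
i=1  r:2·0+1+0->1  c:6
col: 0 vs 6

buggy=0 correct=6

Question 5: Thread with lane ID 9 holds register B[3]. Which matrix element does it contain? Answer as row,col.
11,2

lane 9=>9/4=2, 9 mod 4=1
i=3  r:2·1+1+8=>11  c:2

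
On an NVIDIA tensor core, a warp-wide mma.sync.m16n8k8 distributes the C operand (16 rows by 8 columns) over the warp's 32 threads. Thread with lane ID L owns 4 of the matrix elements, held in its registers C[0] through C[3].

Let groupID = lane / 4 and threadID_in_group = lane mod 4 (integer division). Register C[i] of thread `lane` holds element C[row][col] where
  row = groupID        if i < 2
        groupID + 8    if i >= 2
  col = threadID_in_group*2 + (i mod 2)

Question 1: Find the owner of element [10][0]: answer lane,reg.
r=10->g=2,rb=1  c=0->t=0,b0=0
L=2*4+0=8  i=1*2+0=2

8,2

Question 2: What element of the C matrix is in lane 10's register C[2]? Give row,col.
lane 10->10/4=2, 10 mod 4=2
i=2  r:2+8->10  c:2·2+0->4

10,4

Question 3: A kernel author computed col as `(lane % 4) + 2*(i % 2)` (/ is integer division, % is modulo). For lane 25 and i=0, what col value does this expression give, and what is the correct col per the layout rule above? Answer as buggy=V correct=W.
buggy=1 correct=2

`(lane % 4) + 2*(i % 2)`[25,0]⇒1
25: gr=6,th=1
[0] (6+0,1*2+0) = (6,2)
col: 1 vs 2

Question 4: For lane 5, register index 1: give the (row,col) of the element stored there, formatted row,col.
5: g=1,t=1
[1] (1+0,1*2+1) = (1,3)

1,3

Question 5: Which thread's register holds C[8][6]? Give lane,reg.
r: 8->gid=0,r8=1  c: 6->tid=3,i&1=0
L=0*4+3=3  i=1*2+0=2

3,2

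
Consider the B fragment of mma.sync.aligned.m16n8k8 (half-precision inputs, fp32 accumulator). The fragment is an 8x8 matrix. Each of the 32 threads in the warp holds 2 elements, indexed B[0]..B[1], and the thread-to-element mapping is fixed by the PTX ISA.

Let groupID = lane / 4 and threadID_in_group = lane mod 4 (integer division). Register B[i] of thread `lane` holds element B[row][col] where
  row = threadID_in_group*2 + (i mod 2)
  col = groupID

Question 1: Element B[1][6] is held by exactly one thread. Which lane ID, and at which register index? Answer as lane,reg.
c=6⇒gr=6  r=1⇒th=0,odd=1
L=6*4+0=24  i=1=1

24,1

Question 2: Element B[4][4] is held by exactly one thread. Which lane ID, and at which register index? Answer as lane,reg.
c:4=>grp=4  r:4=>tig=2,lo=0
L=4*4+2=18  i=0=0

18,0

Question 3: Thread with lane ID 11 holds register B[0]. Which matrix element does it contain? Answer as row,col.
6,2

lane 11: g=2 (11/4), t=3 (11%4)
i=0: r=3*2+0=6, c=g=2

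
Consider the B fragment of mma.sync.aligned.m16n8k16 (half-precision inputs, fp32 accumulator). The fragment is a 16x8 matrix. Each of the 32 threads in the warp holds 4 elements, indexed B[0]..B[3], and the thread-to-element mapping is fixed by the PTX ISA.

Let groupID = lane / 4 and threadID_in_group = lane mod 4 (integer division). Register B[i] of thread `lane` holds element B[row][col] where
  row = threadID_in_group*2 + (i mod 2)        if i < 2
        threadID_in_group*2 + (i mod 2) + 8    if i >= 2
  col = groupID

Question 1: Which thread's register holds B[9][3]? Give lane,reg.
12,3

c=3⇒gr=3  r=9⇒Rb=1,th=0,odd=1
L=3*4+0=12  i=1*2+1=3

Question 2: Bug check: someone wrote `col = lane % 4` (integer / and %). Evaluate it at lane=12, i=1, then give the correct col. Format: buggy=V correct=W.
`lane % 4`[12,1]→0
L=12→G=12>>2=3, T=12&3=0
[1]→row 0·2+1+0=1  col G=3
col: 0 vs 3

buggy=0 correct=3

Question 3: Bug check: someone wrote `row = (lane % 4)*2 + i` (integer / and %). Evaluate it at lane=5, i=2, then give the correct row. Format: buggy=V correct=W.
`(lane % 4)*2 + i`[5,2]->4
lane 5: g=1 (5/4), t=1 (5%4)
i=2: r=1*2+0+8=10, c=g=1
row: 4 vs 10

buggy=4 correct=10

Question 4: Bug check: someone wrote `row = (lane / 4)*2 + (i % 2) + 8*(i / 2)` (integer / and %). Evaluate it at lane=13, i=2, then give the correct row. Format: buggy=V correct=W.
buggy=14 correct=10

`(lane / 4)*2 + (i % 2) + 8*(i / 2)`[13,2]⇒14
lane 13: gr=3 (13/4), th=1 (13%4)
i=2: r=1*2+0+8=10, c=gr=3
row: 14 vs 10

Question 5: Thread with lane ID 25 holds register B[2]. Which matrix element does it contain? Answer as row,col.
lane 25->25/4=6, 25 mod 4=1
i=2  r:2·1+0+8->10  c:6

10,6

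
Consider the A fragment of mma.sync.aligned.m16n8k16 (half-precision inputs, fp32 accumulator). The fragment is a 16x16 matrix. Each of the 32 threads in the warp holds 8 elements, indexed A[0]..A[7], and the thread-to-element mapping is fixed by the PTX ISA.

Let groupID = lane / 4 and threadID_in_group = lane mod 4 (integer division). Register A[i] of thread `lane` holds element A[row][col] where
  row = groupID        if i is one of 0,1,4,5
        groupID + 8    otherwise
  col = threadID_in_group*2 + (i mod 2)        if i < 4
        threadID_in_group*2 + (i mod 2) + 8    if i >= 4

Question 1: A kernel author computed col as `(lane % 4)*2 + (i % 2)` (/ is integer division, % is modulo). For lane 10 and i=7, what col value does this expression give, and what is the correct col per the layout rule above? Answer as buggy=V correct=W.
`(lane % 4)*2 + (i % 2)`[10,7]->5
L=10->gid=10>>2=2, tid=10&3=2
[7]->row 2+8=10  col 2·2+1+8=13
col: 5 vs 13

buggy=5 correct=13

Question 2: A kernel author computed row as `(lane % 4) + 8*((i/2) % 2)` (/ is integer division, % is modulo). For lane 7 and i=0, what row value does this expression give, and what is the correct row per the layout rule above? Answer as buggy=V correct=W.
buggy=3 correct=1

`(lane % 4) + 8*((i/2) % 2)`[7,0]->3
L=7->gid=7>>2=1, tid=7&3=3
[0]->row 1+0=1  col 3·2+0+0=6
row: 3 vs 1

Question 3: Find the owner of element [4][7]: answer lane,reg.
19,1

r=4⇒gr=4,Rb=0  c=7⇒Cb=0,th=3,odd=1
L=4*4+3=19  i=0*4+0*2+1=1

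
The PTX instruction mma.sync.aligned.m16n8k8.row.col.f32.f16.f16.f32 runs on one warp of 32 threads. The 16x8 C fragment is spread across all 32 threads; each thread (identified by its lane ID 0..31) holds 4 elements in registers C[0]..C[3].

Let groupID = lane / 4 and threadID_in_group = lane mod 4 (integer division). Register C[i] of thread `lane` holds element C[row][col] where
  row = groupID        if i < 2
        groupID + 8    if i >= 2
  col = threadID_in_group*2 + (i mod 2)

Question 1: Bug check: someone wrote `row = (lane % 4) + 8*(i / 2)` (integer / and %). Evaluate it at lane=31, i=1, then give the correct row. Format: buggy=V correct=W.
buggy=3 correct=7

`(lane % 4) + 8*(i / 2)`[31,1]⇒3
lane 31: gr=7 (31/4), th=3 (31%4)
i=1: r=7+0=7, c=3*2+1=7
row: 3 vs 7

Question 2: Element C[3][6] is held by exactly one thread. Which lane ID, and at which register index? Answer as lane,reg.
r=3->g=3,rb=0  c=6->t=3,b0=0
L=3*4+3=15  i=0*2+0=0

15,0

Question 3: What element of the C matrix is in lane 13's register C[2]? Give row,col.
11,2

lane 13=>13/4=3, 13 mod 4=1
i=2  r:3+8=>11  c:2·1+0=>2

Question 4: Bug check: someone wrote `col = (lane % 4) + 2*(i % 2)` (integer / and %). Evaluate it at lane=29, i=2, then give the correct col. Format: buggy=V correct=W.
buggy=1 correct=2

`(lane % 4) + 2*(i % 2)`[29,2]=>1
lane 29=>29/4=7, 29 mod 4=1
i=2  r:7+8=>15  c:2·1+0=>2
col: 1 vs 2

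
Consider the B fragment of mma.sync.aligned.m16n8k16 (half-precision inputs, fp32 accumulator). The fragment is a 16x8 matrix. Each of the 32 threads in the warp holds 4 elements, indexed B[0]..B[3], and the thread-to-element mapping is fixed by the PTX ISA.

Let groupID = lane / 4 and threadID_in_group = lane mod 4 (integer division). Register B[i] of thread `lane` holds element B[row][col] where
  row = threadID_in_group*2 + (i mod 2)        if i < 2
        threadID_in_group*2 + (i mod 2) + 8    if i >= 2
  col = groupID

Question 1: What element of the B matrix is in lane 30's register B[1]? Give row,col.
L=30->gid=30>>2=7, tid=30&3=2
[1]->row 2·2+1+0=5  col gid=7

5,7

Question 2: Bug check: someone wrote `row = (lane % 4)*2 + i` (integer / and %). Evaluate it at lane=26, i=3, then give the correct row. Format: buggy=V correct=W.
buggy=7 correct=13

`(lane % 4)*2 + i`[26,3]->7
lane 26: gid=6 (26/4), tid=2 (26%4)
i=3: r=2*2+1+8=13, c=gid=6
row: 7 vs 13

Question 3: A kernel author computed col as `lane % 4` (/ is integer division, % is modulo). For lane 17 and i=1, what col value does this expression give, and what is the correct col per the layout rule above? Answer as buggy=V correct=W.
`lane % 4`[17,1]=>1
L=17=>grp=17>>2=4, tig=17&3=1
[1]=>row 1·2+1+0=3  col grp=4
col: 1 vs 4

buggy=1 correct=4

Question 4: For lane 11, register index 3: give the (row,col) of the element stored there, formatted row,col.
11: gid=2,tid=3
[3] (3*2+1+8,2) = (15,2)

15,2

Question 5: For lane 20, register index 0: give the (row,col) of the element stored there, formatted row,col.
0,5

20: g=5,t=0
[0] (0*2+0+0,5) = (0,5)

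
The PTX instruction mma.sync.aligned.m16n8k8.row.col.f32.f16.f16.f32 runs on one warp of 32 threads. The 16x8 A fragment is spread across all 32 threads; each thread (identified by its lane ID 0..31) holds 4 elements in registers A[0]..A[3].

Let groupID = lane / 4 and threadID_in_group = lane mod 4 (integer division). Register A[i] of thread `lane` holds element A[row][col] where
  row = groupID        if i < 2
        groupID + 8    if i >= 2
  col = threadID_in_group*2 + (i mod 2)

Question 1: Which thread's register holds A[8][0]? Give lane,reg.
r:8=>grp=0,rB=1  c:0=>tig=0,lo=0
L=0*4+0=0  i=1*2+0=2

0,2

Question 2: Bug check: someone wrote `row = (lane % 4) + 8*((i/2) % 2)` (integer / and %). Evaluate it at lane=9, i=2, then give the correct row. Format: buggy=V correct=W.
`(lane % 4) + 8*((i/2) % 2)`[9,2]->9
lane 9->9/4=2, 9 mod 4=1
i=2  r:2+8->10  c:2·1+0->2
row: 9 vs 10

buggy=9 correct=10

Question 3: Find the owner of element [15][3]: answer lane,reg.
r=15->g=7,rb=1  c=3->t=1,b0=1
L=7*4+1=29  i=1*2+1=3

29,3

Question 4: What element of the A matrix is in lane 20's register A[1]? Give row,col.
5,1

lane 20: G=5 (20/4), T=0 (20%4)
i=1: r=5+0=5, c=0*2+1=1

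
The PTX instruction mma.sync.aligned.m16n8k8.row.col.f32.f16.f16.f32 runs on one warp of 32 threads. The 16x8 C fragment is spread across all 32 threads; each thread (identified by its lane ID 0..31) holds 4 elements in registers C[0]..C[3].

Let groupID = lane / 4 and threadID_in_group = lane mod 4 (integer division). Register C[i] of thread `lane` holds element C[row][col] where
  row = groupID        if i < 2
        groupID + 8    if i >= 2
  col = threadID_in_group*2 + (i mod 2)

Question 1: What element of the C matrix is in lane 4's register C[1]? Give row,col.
1,1

lane 4->4/4=1, 4 mod 4=0
i=1  r:1+0->1  c:2·0+1->1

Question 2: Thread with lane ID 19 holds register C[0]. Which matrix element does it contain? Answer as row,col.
19: G=4,T=3
[0] (4+0,3*2+0) = (4,6)

4,6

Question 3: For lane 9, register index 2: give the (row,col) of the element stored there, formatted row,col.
lane 9⇒9/4=2, 9 mod 4=1
i=2  r:2+8⇒10  c:2·1+0⇒2

10,2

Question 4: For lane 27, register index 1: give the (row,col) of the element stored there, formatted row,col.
6,7

L=27->g=27>>2=6, t=27&3=3
[1]->row 6+0=6  col 3·2+1=7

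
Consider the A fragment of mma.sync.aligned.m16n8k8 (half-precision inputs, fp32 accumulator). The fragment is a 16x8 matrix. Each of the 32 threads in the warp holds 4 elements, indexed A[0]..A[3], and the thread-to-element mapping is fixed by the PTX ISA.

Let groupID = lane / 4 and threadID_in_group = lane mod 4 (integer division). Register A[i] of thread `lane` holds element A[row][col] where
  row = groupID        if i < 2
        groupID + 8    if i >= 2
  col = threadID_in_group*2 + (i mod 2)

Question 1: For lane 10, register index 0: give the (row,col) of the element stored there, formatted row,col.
2,4

lane 10: G=2 (10/4), T=2 (10%4)
i=0: r=2+0=2, c=2*2+0=4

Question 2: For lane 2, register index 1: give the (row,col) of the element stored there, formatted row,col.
0,5

2: gr=0,th=2
[1] (0+0,2*2+1) = (0,5)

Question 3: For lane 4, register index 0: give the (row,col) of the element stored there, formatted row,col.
1,0

lane 4⇒4/4=1, 4 mod 4=0
i=0  r:1+0⇒1  c:2·0+0⇒0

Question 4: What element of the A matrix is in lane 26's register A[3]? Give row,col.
26: grp=6,tig=2
[3] (6+8,2*2+1) = (14,5)

14,5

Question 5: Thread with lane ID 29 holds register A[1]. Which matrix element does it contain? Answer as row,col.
7,3

29: gid=7,tid=1
[1] (7+0,1*2+1) = (7,3)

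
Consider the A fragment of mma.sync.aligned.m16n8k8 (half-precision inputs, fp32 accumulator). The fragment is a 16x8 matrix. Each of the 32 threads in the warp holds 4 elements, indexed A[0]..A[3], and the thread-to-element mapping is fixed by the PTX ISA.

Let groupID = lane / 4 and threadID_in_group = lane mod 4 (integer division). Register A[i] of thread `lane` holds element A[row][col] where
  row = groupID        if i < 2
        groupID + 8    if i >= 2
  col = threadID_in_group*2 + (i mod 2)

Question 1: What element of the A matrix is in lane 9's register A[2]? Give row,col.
lane 9: G=2 (9/4), T=1 (9%4)
i=2: r=2+8=10, c=1*2+0=2

10,2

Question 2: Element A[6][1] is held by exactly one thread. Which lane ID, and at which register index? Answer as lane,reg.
24,1

r: 6->gid=6,r8=0  c: 1->tid=0,i&1=1
L=6*4+0=24  i=0*2+1=1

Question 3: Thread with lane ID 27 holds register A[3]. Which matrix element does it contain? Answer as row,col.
L=27=>grp=27>>2=6, tig=27&3=3
[3]=>row 6+8=14  col 3·2+1=7

14,7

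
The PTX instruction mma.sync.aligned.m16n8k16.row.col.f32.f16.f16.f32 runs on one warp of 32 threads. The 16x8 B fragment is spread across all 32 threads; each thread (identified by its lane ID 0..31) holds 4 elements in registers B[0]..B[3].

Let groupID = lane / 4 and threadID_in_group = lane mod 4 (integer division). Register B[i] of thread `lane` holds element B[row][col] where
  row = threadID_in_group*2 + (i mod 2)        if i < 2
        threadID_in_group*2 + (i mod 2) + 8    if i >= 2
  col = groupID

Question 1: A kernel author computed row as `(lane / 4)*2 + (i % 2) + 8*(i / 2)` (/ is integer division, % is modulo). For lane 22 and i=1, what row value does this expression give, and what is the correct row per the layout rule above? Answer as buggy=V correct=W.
`(lane / 4)*2 + (i % 2) + 8*(i / 2)`[22,1]=>11
lane 22=>22/4=5, 22 mod 4=2
i=1  r:2·2+1+0=>5  c:5
row: 11 vs 5

buggy=11 correct=5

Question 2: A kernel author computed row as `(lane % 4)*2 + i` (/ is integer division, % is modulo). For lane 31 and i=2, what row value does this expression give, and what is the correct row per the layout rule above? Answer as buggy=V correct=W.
`(lane % 4)*2 + i`[31,2]=>8
lane 31: grp=7 (31/4), tig=3 (31%4)
i=2: r=3*2+0+8=14, c=grp=7
row: 8 vs 14

buggy=8 correct=14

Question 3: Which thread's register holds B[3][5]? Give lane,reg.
21,1

c=5→G=5  r=3→rhi=0,T=1,p=1
L=5*4+1=21  i=0*2+1=1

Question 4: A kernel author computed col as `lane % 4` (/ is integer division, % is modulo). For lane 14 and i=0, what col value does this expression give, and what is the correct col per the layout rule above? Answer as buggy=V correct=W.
buggy=2 correct=3

`lane % 4`[14,0]→2
lane 14: G=3 (14/4), T=2 (14%4)
i=0: r=2*2+0+0=4, c=G=3
col: 2 vs 3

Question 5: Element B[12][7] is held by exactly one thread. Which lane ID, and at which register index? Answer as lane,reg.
30,2

c=7⇒gr=7  r=12⇒Rb=1,th=2,odd=0
L=7*4+2=30  i=1*2+0=2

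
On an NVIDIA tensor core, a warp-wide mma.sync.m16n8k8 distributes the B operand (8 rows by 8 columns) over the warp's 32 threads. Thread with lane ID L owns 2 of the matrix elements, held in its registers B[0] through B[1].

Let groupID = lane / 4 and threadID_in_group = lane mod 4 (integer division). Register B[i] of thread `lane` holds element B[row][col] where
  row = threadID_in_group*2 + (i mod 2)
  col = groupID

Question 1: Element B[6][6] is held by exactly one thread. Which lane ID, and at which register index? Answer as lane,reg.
27,0

c=6⇒gr=6  r=6⇒th=3,odd=0
L=6*4+3=27  i=0=0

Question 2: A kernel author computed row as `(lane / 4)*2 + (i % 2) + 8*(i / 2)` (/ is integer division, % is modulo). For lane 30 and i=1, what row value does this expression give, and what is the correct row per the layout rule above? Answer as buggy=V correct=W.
`(lane / 4)*2 + (i % 2) + 8*(i / 2)`[30,1]⇒15
30: gr=7,th=2
[1] (2*2+1,7) = (5,7)
row: 15 vs 5

buggy=15 correct=5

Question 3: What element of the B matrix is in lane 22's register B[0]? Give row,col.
4,5

22: g=5,t=2
[0] (2*2+0,5) = (4,5)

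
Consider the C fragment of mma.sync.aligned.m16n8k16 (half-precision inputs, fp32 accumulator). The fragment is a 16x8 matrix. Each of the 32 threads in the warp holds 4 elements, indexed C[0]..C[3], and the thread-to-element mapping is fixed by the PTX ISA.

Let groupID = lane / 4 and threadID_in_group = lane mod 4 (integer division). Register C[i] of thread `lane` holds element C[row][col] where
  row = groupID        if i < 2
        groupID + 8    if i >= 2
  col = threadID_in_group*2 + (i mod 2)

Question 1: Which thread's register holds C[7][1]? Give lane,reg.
28,1

r: 7->gid=7,r8=0  c: 1->tid=0,i&1=1
L=7*4+0=28  i=0*2+1=1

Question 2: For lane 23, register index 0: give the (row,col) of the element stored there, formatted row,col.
lane 23⇒23/4=5, 23 mod 4=3
i=0  r:5+0⇒5  c:2·3+0⇒6

5,6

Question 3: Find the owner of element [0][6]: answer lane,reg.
r=0→G=0,rhi=0  c=6→T=3,p=0
L=0*4+3=3  i=0*2+0=0

3,0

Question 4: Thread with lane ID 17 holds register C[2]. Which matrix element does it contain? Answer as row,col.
12,2

lane 17: grp=4 (17/4), tig=1 (17%4)
i=2: r=4+8=12, c=1*2+0=2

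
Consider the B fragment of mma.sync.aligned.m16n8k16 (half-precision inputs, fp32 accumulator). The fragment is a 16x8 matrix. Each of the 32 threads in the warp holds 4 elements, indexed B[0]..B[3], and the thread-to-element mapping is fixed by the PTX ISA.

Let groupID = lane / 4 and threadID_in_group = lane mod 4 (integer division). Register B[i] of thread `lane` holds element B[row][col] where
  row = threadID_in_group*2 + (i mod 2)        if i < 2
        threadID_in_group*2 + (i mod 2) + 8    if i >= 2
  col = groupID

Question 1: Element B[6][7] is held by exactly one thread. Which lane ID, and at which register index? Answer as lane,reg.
31,0

c=7->g=7  r=6->rb=0,t=3,b0=0
L=7*4+3=31  i=0*2+0=0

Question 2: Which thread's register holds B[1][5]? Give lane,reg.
20,1

c: 5->gid=5  r: 1->r8=0,tid=0,i&1=1
L=5*4+0=20  i=0*2+1=1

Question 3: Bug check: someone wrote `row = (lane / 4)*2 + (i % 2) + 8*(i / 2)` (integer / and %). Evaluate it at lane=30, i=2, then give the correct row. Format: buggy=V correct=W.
`(lane / 4)*2 + (i % 2) + 8*(i / 2)`[30,2]=>22
lane 30: grp=7 (30/4), tig=2 (30%4)
i=2: r=2*2+0+8=12, c=grp=7
row: 22 vs 12

buggy=22 correct=12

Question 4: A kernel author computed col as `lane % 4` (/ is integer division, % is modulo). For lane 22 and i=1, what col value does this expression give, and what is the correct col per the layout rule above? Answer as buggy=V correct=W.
buggy=2 correct=5

`lane % 4`[22,1]->2
lane 22: gid=5 (22/4), tid=2 (22%4)
i=1: r=2*2+1+0=5, c=gid=5
col: 2 vs 5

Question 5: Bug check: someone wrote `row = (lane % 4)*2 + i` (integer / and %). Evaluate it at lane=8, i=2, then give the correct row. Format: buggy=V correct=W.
`(lane % 4)*2 + i`[8,2]->2
L=8->gid=8>>2=2, tid=8&3=0
[2]->row 0·2+0+8=8  col gid=2
row: 2 vs 8

buggy=2 correct=8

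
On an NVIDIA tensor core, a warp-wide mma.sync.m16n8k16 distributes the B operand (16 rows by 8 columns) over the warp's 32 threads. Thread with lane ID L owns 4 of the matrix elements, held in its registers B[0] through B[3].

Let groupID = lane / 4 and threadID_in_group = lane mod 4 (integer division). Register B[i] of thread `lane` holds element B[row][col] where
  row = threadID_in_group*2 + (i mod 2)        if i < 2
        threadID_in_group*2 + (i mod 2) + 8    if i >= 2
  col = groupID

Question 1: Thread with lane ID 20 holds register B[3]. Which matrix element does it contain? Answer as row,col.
9,5

lane 20→20/4=5, 20 mod 4=0
i=3  r:2·0+1+8→9  c:5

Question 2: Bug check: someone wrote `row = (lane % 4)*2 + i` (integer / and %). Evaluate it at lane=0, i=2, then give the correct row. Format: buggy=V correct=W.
buggy=2 correct=8

`(lane % 4)*2 + i`[0,2]=>2
lane 0=>0/4=0, 0 mod 4=0
i=2  r:2·0+0+8=>8  c:0
row: 2 vs 8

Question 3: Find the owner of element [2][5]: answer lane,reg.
c: 5->gid=5  r: 2->r8=0,tid=1,i&1=0
L=5*4+1=21  i=0*2+0=0

21,0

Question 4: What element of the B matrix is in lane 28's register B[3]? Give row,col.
lane 28: g=7 (28/4), t=0 (28%4)
i=3: r=0*2+1+8=9, c=g=7

9,7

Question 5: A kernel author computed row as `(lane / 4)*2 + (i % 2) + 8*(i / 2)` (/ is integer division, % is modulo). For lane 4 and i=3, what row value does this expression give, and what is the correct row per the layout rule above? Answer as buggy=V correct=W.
buggy=11 correct=9

`(lane / 4)*2 + (i % 2) + 8*(i / 2)`[4,3]=>11
lane 4=>4/4=1, 4 mod 4=0
i=3  r:2·0+1+8=>9  c:1
row: 11 vs 9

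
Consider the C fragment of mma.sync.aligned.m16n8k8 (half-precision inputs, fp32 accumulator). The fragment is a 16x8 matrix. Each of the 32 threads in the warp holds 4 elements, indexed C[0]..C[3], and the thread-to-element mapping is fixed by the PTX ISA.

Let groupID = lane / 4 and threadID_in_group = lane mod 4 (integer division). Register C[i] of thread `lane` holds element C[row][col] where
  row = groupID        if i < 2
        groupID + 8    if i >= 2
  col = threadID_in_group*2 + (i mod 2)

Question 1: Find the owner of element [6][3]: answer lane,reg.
25,1

r:6=>grp=6,rB=0  c:3=>tig=1,lo=1
L=6*4+1=25  i=0*2+1=1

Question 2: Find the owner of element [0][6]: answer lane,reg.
r=0⇒gr=0,Rb=0  c=6⇒th=3,odd=0
L=0*4+3=3  i=0*2+0=0

3,0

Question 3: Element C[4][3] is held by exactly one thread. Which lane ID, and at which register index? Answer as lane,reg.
17,1

r=4->g=4,rb=0  c=3->t=1,b0=1
L=4*4+1=17  i=0*2+1=1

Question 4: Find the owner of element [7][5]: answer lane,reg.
r=7->g=7,rb=0  c=5->t=2,b0=1
L=7*4+2=30  i=0*2+1=1

30,1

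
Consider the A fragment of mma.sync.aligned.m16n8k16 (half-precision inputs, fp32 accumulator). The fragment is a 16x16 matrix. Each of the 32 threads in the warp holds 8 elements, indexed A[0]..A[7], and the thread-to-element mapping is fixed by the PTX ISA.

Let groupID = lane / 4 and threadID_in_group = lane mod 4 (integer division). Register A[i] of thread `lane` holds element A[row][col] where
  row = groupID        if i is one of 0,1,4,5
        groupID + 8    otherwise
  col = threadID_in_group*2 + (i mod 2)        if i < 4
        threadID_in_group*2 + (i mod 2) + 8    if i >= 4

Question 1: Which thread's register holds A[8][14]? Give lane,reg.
r: 8->gid=0,r8=1  c: 14->c8=1,tid=3,i&1=0
L=0*4+3=3  i=1*4+1*2+0=6

3,6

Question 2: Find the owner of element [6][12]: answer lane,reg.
26,4

r=6->g=6,rb=0  c=12->cb=1,t=2,b0=0
L=6*4+2=26  i=1*4+0*2+0=4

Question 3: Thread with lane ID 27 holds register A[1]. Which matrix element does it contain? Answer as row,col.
lane 27: g=6 (27/4), t=3 (27%4)
i=1: r=6+0=6, c=3*2+1+0=7

6,7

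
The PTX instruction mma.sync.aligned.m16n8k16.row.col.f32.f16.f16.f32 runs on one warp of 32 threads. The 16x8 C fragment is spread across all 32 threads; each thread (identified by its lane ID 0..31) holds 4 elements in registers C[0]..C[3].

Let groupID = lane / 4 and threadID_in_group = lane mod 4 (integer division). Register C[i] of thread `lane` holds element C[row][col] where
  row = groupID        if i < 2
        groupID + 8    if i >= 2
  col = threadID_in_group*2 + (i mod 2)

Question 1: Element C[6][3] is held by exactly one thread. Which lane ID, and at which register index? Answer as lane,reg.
25,1

r:6=>grp=6,rB=0  c:3=>tig=1,lo=1
L=6*4+1=25  i=0*2+1=1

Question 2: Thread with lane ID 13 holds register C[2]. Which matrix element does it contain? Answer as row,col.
lane 13: grp=3 (13/4), tig=1 (13%4)
i=2: r=3+8=11, c=1*2+0=2

11,2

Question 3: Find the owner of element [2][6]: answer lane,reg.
11,0

r: 2->gid=2,r8=0  c: 6->tid=3,i&1=0
L=2*4+3=11  i=0*2+0=0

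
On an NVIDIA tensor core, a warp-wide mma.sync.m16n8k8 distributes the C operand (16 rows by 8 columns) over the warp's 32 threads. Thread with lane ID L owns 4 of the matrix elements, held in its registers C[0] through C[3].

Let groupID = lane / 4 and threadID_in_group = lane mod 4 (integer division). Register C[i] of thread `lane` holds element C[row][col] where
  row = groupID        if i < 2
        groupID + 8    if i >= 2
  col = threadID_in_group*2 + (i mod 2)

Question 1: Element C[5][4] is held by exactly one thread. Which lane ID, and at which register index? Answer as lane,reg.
22,0

r=5⇒gr=5,Rb=0  c=4⇒th=2,odd=0
L=5*4+2=22  i=0*2+0=0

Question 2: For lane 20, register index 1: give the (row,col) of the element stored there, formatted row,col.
lane 20: grp=5 (20/4), tig=0 (20%4)
i=1: r=5+0=5, c=0*2+1=1

5,1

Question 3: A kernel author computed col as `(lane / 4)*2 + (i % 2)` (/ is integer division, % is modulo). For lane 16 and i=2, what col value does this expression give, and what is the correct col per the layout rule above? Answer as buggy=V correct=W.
`(lane / 4)*2 + (i % 2)`[16,2]⇒8
lane 16⇒16/4=4, 16 mod 4=0
i=2  r:4+8⇒12  c:2·0+0⇒0
col: 8 vs 0

buggy=8 correct=0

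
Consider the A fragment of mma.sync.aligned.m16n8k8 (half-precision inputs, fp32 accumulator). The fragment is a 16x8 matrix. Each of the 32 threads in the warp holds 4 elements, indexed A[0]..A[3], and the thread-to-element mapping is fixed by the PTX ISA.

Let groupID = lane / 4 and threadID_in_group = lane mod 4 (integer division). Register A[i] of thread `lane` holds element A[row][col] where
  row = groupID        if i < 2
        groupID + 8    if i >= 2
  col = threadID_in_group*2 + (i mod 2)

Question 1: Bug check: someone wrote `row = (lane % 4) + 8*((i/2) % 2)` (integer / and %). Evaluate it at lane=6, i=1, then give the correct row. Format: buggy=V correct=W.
buggy=2 correct=1

`(lane % 4) + 8*((i/2) % 2)`[6,1]⇒2
L=6⇒gr=6>>2=1, th=6&3=2
[1]⇒row 1+0=1  col 2·2+1=5
row: 2 vs 1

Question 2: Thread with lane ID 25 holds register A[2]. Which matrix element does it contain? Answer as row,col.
14,2

lane 25: grp=6 (25/4), tig=1 (25%4)
i=2: r=6+8=14, c=1*2+0=2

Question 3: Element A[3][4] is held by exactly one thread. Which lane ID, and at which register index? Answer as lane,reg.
14,0

r=3→G=3,rhi=0  c=4→T=2,p=0
L=3*4+2=14  i=0*2+0=0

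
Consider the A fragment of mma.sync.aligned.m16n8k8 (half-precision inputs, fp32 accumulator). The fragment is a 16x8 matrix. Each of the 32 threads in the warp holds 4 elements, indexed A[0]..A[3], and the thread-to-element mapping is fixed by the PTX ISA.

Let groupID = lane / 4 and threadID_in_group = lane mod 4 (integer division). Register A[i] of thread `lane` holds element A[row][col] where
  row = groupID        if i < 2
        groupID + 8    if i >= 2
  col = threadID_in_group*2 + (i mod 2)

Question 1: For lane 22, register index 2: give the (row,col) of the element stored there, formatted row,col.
L=22->gid=22>>2=5, tid=22&3=2
[2]->row 5+8=13  col 2·2+0=4

13,4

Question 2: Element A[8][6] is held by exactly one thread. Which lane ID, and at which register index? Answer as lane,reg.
3,2

r=8→G=0,rhi=1  c=6→T=3,p=0
L=0*4+3=3  i=1*2+0=2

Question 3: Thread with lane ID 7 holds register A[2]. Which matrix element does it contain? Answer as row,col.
9,6

lane 7=>7/4=1, 7 mod 4=3
i=2  r:1+8=>9  c:2·3+0=>6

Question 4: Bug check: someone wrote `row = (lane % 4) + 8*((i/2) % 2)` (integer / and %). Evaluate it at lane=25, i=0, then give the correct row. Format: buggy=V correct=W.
buggy=1 correct=6

`(lane % 4) + 8*((i/2) % 2)`[25,0]=>1
L=25=>grp=25>>2=6, tig=25&3=1
[0]=>row 6+0=6  col 1·2+0=2
row: 1 vs 6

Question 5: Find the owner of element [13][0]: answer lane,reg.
20,2

r: 13->gid=5,r8=1  c: 0->tid=0,i&1=0
L=5*4+0=20  i=1*2+0=2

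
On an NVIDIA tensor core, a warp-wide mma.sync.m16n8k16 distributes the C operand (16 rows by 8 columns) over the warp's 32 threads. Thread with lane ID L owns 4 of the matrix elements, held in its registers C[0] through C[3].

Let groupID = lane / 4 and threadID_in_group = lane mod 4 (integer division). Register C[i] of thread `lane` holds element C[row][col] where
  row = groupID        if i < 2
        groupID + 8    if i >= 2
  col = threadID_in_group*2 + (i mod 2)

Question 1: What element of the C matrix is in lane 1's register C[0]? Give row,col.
L=1->g=1>>2=0, t=1&3=1
[0]->row 0+0=0  col 1·2+0=2

0,2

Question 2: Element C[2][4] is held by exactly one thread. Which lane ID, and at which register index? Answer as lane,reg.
10,0

r=2->g=2,rb=0  c=4->t=2,b0=0
L=2*4+2=10  i=0*2+0=0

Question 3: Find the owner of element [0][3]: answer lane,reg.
r=0→G=0,rhi=0  c=3→T=1,p=1
L=0*4+1=1  i=0*2+1=1

1,1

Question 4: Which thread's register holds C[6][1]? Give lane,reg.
24,1

r:6=>grp=6,rB=0  c:1=>tig=0,lo=1
L=6*4+0=24  i=0*2+1=1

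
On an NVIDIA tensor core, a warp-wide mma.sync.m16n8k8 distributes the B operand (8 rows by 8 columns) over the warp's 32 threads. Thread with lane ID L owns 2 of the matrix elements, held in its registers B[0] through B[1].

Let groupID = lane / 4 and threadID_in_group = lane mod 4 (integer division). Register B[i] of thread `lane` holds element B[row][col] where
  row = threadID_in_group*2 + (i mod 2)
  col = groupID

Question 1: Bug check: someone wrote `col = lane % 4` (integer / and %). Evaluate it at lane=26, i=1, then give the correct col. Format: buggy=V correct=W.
`lane % 4`[26,1]→2
26: G=6,T=2
[1] (2*2+1,6) = (5,6)
col: 2 vs 6

buggy=2 correct=6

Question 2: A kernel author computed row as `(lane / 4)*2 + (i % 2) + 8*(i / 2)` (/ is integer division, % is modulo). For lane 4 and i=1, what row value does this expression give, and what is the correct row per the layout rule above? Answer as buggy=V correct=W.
buggy=3 correct=1

`(lane / 4)*2 + (i % 2) + 8*(i / 2)`[4,1]=>3
4: grp=1,tig=0
[1] (0*2+1,1) = (1,1)
row: 3 vs 1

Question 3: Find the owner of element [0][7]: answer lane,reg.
28,0

c=7->g=7  r=0->t=0,b0=0
L=7*4+0=28  i=0=0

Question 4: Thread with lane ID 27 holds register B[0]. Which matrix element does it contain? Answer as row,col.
6,6

lane 27: gid=6 (27/4), tid=3 (27%4)
i=0: r=3*2+0=6, c=gid=6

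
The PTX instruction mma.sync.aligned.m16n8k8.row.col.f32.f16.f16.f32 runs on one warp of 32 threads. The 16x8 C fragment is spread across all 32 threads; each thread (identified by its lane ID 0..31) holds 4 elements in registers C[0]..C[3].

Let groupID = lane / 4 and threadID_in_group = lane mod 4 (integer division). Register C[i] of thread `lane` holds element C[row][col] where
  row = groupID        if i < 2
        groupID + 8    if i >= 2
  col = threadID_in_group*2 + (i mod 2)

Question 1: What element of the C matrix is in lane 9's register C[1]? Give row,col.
lane 9->9/4=2, 9 mod 4=1
i=1  r:2+0->2  c:2·1+1->3

2,3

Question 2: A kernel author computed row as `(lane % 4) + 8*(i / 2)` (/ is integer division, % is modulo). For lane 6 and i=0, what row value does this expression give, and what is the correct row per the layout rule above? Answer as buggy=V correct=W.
`(lane % 4) + 8*(i / 2)`[6,0]=>2
L=6=>grp=6>>2=1, tig=6&3=2
[0]=>row 1+0=1  col 2·2+0=4
row: 2 vs 1

buggy=2 correct=1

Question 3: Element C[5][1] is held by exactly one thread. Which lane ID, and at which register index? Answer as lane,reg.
r=5→G=5,rhi=0  c=1→T=0,p=1
L=5*4+0=20  i=0*2+1=1

20,1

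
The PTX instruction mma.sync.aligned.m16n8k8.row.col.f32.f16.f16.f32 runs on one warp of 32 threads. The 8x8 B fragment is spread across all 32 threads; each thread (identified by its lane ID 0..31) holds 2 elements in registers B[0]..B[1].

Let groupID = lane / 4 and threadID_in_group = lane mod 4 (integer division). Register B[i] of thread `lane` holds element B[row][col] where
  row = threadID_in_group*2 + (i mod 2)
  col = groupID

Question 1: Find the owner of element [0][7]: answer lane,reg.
c:7=>grp=7  r:0=>tig=0,lo=0
L=7*4+0=28  i=0=0

28,0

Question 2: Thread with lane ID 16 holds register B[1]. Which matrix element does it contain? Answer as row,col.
1,4

16: G=4,T=0
[1] (0*2+1,4) = (1,4)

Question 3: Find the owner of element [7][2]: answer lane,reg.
11,1

c: 2->gid=2  r: 7->tid=3,i&1=1
L=2*4+3=11  i=1=1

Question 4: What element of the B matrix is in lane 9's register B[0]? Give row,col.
2,2

lane 9→9/4=2, 9 mod 4=1
i=0  r:2·1+0→2  c:2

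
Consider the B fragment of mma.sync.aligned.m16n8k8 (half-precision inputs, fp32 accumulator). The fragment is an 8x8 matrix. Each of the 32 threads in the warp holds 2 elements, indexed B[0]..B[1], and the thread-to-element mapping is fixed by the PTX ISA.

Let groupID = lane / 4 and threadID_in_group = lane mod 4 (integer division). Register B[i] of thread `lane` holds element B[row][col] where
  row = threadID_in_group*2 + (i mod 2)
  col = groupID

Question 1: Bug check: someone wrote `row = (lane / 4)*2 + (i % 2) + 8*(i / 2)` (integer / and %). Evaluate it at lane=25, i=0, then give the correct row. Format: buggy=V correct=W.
`(lane / 4)*2 + (i % 2) + 8*(i / 2)`[25,0]->12
25: g=6,t=1
[0] (1*2+0,6) = (2,6)
row: 12 vs 2

buggy=12 correct=2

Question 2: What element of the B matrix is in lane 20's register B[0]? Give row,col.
0,5

lane 20->20/4=5, 20 mod 4=0
i=0  r:2·0+0->0  c:5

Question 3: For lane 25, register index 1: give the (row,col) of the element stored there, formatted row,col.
L=25=>grp=25>>2=6, tig=25&3=1
[1]=>row 1·2+1=3  col grp=6

3,6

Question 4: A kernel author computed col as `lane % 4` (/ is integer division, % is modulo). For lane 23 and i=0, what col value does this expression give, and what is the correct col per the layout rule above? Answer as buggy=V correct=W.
`lane % 4`[23,0]→3
23: G=5,T=3
[0] (3*2+0,5) = (6,5)
col: 3 vs 5

buggy=3 correct=5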